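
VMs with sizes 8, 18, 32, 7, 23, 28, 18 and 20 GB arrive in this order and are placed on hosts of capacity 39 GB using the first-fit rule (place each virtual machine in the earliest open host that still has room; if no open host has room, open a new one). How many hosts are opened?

  8 → host 1 (new)  [load 8/39]
  18 → host 1  [load 26/39]
  32 → host 2 (new)  [load 32/39]
  7 → host 1  [load 33/39]
  23 → host 3 (new)  [load 23/39]
  28 → host 4 (new)  [load 28/39]
  18 → host 5 (new)  [load 18/39]
  20 → host 5  [load 38/39]
5 hosts opened.

5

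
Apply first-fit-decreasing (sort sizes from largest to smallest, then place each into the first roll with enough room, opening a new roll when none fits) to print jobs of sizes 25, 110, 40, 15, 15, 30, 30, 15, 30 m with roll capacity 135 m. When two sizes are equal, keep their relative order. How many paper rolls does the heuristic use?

3

Sorted descending: 110, 40, 30, 30, 30, 25, 15, 15, 15.
  110 → roll 1 (new)  [load 110/135]
  40 → roll 2 (new)  [load 40/135]
  30 → roll 2  [load 70/135]
  30 → roll 2  [load 100/135]
  30 → roll 2  [load 130/135]
  25 → roll 1  [load 135/135]
  15 → roll 3 (new)  [load 15/135]
  15 → roll 3  [load 30/135]
  15 → roll 3  [load 45/135]
3 paper rolls opened.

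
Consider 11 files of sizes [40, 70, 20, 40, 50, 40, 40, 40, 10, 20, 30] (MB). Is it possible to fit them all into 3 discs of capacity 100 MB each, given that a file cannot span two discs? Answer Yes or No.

Total = 400 MB; ⌈400/100⌉ = 4.
At least 4 discs are required, but only 3 are allowed.

No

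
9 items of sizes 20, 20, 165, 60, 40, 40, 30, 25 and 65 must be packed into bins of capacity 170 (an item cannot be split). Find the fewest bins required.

3

Total = 165 + 65 + 60 + 40 + 40 + 30 + 25 + 20 + 20 = 465.
Lower bound: ⌈465/170⌉ = 3 bins.
A packing using 3 bins:
  bin 1: 165 = 165
  bin 2: 65 + 60 + 40 = 165
  bin 3: 40 + 30 + 25 + 20 + 20 = 135
This matches the lower bound, so 3 is optimal.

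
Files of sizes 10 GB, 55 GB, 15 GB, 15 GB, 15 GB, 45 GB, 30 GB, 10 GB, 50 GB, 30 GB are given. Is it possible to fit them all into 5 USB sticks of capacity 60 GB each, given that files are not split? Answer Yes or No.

A valid assignment using 5 USB sticks:
  USB stick 1: 55 = 55
  USB stick 2: 50 + 10 = 60
  USB stick 3: 45 + 15 = 60
  USB stick 4: 30 + 30 = 60
  USB stick 5: 15 + 15 + 10 = 40
Every load is within 60 GB, so 5 USB sticks suffice.

Yes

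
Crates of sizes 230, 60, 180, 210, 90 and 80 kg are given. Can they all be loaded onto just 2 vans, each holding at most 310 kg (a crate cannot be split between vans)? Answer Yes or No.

Total = 850 kg; ⌈850/310⌉ = 3.
At least 3 vans are required, but only 2 are allowed.

No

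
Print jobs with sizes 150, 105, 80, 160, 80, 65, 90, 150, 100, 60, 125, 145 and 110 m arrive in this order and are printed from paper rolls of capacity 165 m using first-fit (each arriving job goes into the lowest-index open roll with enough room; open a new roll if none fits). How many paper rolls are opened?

  150 → roll 1 (new)  [load 150/165]
  105 → roll 2 (new)  [load 105/165]
  80 → roll 3 (new)  [load 80/165]
  160 → roll 4 (new)  [load 160/165]
  80 → roll 3  [load 160/165]
  65 → roll 5 (new)  [load 65/165]
  90 → roll 5  [load 155/165]
  150 → roll 6 (new)  [load 150/165]
  100 → roll 7 (new)  [load 100/165]
  60 → roll 2  [load 165/165]
  125 → roll 8 (new)  [load 125/165]
  145 → roll 9 (new)  [load 145/165]
  110 → roll 10 (new)  [load 110/165]
10 paper rolls opened.

10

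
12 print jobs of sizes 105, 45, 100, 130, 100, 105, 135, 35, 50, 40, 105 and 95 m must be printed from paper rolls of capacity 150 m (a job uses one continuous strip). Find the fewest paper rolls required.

8

Total = 135 + 130 + 105 + 105 + 105 + 100 + 100 + 95 + 50 + 45 + 40 + 35 = 1045 m.
Lower bound: ⌈1045/150⌉ = 7 paper rolls.
Also, 8 print jobs each exceed 75 m, and no two of those can share a roll, so at least 8 paper rolls are needed.
A packing using 8 paper rolls:
  roll 1: 135 = 135
  roll 2: 130 = 130
  roll 3: 105 + 45 = 150
  roll 4: 105 + 40 = 145
  roll 5: 105 + 35 = 140
  roll 6: 100 + 50 = 150
  roll 7: 100 = 100
  roll 8: 95 = 95
This matches the lower bound, so 8 is optimal.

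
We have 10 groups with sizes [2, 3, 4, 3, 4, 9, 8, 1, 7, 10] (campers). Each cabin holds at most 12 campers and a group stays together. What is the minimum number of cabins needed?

Total = 10 + 9 + 8 + 7 + 4 + 4 + 3 + 3 + 2 + 1 = 51 campers.
Lower bound: ⌈51/12⌉ = 5 cabins.
A packing using 5 cabins:
  cabin 1: 10 + 2 = 12
  cabin 2: 9 + 3 = 12
  cabin 3: 8 + 4 = 12
  cabin 4: 7 + 4 + 1 = 12
  cabin 5: 3 = 3
This matches the lower bound, so 5 is optimal.

5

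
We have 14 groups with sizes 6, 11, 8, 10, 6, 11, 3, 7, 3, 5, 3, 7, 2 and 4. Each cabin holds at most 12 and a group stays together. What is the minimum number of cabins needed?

Total = 11 + 11 + 10 + 8 + 7 + 7 + 6 + 6 + 5 + 4 + 3 + 3 + 3 + 2 = 86.
Lower bound: ⌈86/12⌉ = 8 cabins.
A packing using 8 cabins:
  cabin 1: 11 = 11
  cabin 2: 11 = 11
  cabin 3: 10 + 2 = 12
  cabin 4: 8 + 4 = 12
  cabin 5: 7 + 5 = 12
  cabin 6: 7 + 3 = 10
  cabin 7: 6 + 6 = 12
  cabin 8: 3 + 3 = 6
This matches the lower bound, so 8 is optimal.

8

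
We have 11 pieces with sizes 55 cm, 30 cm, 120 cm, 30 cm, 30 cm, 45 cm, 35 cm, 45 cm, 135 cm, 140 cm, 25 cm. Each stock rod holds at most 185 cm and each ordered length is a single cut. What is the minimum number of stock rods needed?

4

Total = 140 + 135 + 120 + 55 + 45 + 45 + 35 + 30 + 30 + 30 + 25 = 690 cm.
Lower bound: ⌈690/185⌉ = 4 stock rods.
A packing using 4 stock rods:
  stock rod 1: 140 + 45 = 185
  stock rod 2: 135 + 45 = 180
  stock rod 3: 120 + 55 = 175
  stock rod 4: 35 + 30 + 30 + 30 + 25 = 150
This matches the lower bound, so 4 is optimal.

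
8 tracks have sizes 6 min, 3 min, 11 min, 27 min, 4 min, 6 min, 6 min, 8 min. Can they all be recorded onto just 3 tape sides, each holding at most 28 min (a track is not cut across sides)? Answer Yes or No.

A valid assignment using 3 tape sides:
  side 1: 27 = 27
  side 2: 11 + 8 + 6 + 3 = 28
  side 3: 6 + 6 + 4 = 16
Every load is within 28 min, so 3 tape sides suffice.

Yes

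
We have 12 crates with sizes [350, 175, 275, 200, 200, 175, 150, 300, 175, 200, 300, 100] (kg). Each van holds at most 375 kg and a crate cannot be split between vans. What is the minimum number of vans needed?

Total = 350 + 300 + 300 + 275 + 200 + 200 + 200 + 175 + 175 + 175 + 150 + 100 = 2600 kg.
Lower bound: ⌈2600/375⌉ = 7 vans.
A packing using 8 vans:
  van 1: 350 = 350
  van 2: 300 = 300
  van 3: 300 = 300
  van 4: 275 + 100 = 375
  van 5: 200 + 175 = 375
  van 6: 200 + 175 = 375
  van 7: 200 + 175 = 375
  van 8: 150 = 150
No arrangement into 7 vans stays within capacity, so 8 is optimal.

8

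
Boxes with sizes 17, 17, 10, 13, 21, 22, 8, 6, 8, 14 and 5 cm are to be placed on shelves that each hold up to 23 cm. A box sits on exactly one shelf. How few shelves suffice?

7

Total = 22 + 21 + 17 + 17 + 14 + 13 + 10 + 8 + 8 + 6 + 5 = 141 cm.
Lower bound: ⌈141/23⌉ = 7 shelves.
A packing using 7 shelves:
  shelf 1: 22 = 22
  shelf 2: 21 = 21
  shelf 3: 17 + 6 = 23
  shelf 4: 17 + 5 = 22
  shelf 5: 14 + 8 = 22
  shelf 6: 13 + 10 = 23
  shelf 7: 8 = 8
This matches the lower bound, so 7 is optimal.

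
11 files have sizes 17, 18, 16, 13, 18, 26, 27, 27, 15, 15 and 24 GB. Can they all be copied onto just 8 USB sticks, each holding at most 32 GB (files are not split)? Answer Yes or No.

Yes

A valid assignment using 8 USB sticks:
  USB stick 1: 27 = 27
  USB stick 2: 27 = 27
  USB stick 3: 26 = 26
  USB stick 4: 24 = 24
  USB stick 5: 18 + 13 = 31
  USB stick 6: 18 = 18
  USB stick 7: 17 + 15 = 32
  USB stick 8: 16 + 15 = 31
Every load is within 32 GB, so 8 USB sticks suffice.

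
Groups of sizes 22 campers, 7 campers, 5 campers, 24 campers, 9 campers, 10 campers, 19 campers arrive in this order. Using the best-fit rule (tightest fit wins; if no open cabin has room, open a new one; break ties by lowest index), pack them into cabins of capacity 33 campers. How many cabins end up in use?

4

  22 → cabin 1 (new)  [load 22/33]
  7 → cabin 1  [load 29/33]
  5 → cabin 2 (new)  [load 5/33]
  24 → cabin 2  [load 29/33]
  9 → cabin 3 (new)  [load 9/33]
  10 → cabin 3  [load 19/33]
  19 → cabin 4 (new)  [load 19/33]
4 cabins opened.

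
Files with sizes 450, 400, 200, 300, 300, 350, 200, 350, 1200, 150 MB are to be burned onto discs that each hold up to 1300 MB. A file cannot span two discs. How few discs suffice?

Total = 1200 + 450 + 400 + 350 + 350 + 300 + 300 + 200 + 200 + 150 = 3900 MB.
Lower bound: ⌈3900/1300⌉ = 3 discs.
A packing using 4 discs:
  disc 1: 1200 = 1200
  disc 2: 450 + 400 + 350 = 1200
  disc 3: 350 + 300 + 300 + 200 + 150 = 1300
  disc 4: 200 = 200
No arrangement into 3 discs stays within capacity, so 4 is optimal.

4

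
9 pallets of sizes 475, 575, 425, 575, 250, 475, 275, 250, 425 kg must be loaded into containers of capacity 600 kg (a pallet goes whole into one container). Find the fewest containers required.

8

Total = 575 + 575 + 475 + 475 + 425 + 425 + 275 + 250 + 250 = 3725 kg.
Lower bound: ⌈3725/600⌉ = 7 containers.
A packing using 8 containers:
  container 1: 575 = 575
  container 2: 575 = 575
  container 3: 475 = 475
  container 4: 475 = 475
  container 5: 425 = 425
  container 6: 425 = 425
  container 7: 275 + 250 = 525
  container 8: 250 = 250
No arrangement into 7 containers stays within capacity, so 8 is optimal.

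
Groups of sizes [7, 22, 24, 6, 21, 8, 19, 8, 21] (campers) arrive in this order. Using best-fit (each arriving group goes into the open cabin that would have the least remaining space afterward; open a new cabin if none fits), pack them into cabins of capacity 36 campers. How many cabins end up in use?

  7 → cabin 1 (new)  [load 7/36]
  22 → cabin 1  [load 29/36]
  24 → cabin 2 (new)  [load 24/36]
  6 → cabin 1  [load 35/36]
  21 → cabin 3 (new)  [load 21/36]
  8 → cabin 2  [load 32/36]
  19 → cabin 4 (new)  [load 19/36]
  8 → cabin 3  [load 29/36]
  21 → cabin 5 (new)  [load 21/36]
5 cabins opened.

5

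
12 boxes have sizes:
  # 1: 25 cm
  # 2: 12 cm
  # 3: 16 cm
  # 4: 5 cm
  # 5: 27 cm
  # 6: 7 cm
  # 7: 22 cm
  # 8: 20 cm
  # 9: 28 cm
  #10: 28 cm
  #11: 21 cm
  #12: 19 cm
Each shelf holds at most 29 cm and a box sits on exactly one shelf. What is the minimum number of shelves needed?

Total = 28 + 28 + 27 + 25 + 22 + 21 + 20 + 19 + 16 + 12 + 7 + 5 = 230 cm.
Lower bound: ⌈230/29⌉ = 8 shelves.
Also, 9 boxes each exceed 29/2 cm, and no two of those can share a shelf, so at least 9 shelves are needed.
A packing using 9 shelves:
  shelf 1: 28 = 28
  shelf 2: 28 = 28
  shelf 3: 27 = 27
  shelf 4: 25 = 25
  shelf 5: 22 + 7 = 29
  shelf 6: 21 + 5 = 26
  shelf 7: 20 = 20
  shelf 8: 19 = 19
  shelf 9: 16 + 12 = 28
This matches the lower bound, so 9 is optimal.

9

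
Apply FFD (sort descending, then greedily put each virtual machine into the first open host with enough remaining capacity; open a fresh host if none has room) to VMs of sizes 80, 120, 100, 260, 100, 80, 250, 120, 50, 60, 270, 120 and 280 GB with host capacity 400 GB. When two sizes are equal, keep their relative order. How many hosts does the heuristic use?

5

Sorted descending: 280, 270, 260, 250, 120, 120, 120, 100, 100, 80, 80, 60, 50.
  280 → host 1 (new)  [load 280/400]
  270 → host 2 (new)  [load 270/400]
  260 → host 3 (new)  [load 260/400]
  250 → host 4 (new)  [load 250/400]
  120 → host 1  [load 400/400]
  120 → host 2  [load 390/400]
  120 → host 3  [load 380/400]
  100 → host 4  [load 350/400]
  100 → host 5 (new)  [load 100/400]
  80 → host 5  [load 180/400]
  80 → host 5  [load 260/400]
  60 → host 5  [load 320/400]
  50 → host 4  [load 400/400]
5 hosts opened.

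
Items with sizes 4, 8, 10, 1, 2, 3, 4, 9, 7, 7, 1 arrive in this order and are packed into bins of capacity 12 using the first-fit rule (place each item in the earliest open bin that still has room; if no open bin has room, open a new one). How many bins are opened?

  4 → bin 1 (new)  [load 4/12]
  8 → bin 1  [load 12/12]
  10 → bin 2 (new)  [load 10/12]
  1 → bin 2  [load 11/12]
  2 → bin 3 (new)  [load 2/12]
  3 → bin 3  [load 5/12]
  4 → bin 3  [load 9/12]
  9 → bin 4 (new)  [load 9/12]
  7 → bin 5 (new)  [load 7/12]
  7 → bin 6 (new)  [load 7/12]
  1 → bin 2  [load 12/12]
6 bins opened.

6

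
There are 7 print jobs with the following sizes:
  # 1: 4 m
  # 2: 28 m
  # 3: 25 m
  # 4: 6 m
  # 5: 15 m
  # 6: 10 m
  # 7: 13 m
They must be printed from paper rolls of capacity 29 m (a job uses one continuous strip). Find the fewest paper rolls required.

Total = 28 + 25 + 15 + 13 + 10 + 6 + 4 = 101 m.
Lower bound: ⌈101/29⌉ = 4 paper rolls.
A packing using 4 paper rolls:
  roll 1: 28 = 28
  roll 2: 25 + 4 = 29
  roll 3: 15 + 13 = 28
  roll 4: 10 + 6 = 16
This matches the lower bound, so 4 is optimal.

4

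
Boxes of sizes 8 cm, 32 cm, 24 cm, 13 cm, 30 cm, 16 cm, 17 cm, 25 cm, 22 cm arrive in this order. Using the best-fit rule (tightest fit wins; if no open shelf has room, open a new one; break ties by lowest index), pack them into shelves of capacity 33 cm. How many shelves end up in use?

7

  8 → shelf 1 (new)  [load 8/33]
  32 → shelf 2 (new)  [load 32/33]
  24 → shelf 1  [load 32/33]
  13 → shelf 3 (new)  [load 13/33]
  30 → shelf 4 (new)  [load 30/33]
  16 → shelf 3  [load 29/33]
  17 → shelf 5 (new)  [load 17/33]
  25 → shelf 6 (new)  [load 25/33]
  22 → shelf 7 (new)  [load 22/33]
7 shelves opened.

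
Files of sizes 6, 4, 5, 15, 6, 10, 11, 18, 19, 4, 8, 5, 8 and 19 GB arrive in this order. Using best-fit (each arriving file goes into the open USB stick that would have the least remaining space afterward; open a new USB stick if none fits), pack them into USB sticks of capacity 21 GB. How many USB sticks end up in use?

  6 → USB stick 1 (new)  [load 6/21]
  4 → USB stick 1  [load 10/21]
  5 → USB stick 1  [load 15/21]
  15 → USB stick 2 (new)  [load 15/21]
  6 → USB stick 1  [load 21/21]
  10 → USB stick 3 (new)  [load 10/21]
  11 → USB stick 3  [load 21/21]
  18 → USB stick 4 (new)  [load 18/21]
  19 → USB stick 5 (new)  [load 19/21]
  4 → USB stick 2  [load 19/21]
  8 → USB stick 6 (new)  [load 8/21]
  5 → USB stick 6  [load 13/21]
  8 → USB stick 6  [load 21/21]
  19 → USB stick 7 (new)  [load 19/21]
7 USB sticks opened.

7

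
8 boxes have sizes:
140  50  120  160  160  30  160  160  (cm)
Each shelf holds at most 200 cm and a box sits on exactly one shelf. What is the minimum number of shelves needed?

Total = 160 + 160 + 160 + 160 + 140 + 120 + 50 + 30 = 980 cm.
Lower bound: ⌈980/200⌉ = 5 shelves.
Also, 6 boxes each exceed 100 cm, and no two of those can share a shelf, so at least 6 shelves are needed.
A packing using 6 shelves:
  shelf 1: 160 + 30 = 190
  shelf 2: 160 = 160
  shelf 3: 160 = 160
  shelf 4: 160 = 160
  shelf 5: 140 + 50 = 190
  shelf 6: 120 = 120
This matches the lower bound, so 6 is optimal.

6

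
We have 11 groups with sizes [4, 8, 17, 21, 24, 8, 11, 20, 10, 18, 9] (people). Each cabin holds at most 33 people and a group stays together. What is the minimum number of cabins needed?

5

Total = 24 + 21 + 20 + 18 + 17 + 11 + 10 + 9 + 8 + 8 + 4 = 150 people.
Lower bound: ⌈150/33⌉ = 5 cabins.
A packing using 5 cabins:
  cabin 1: 24 + 9 = 33
  cabin 2: 21 + 11 = 32
  cabin 3: 20 + 10 = 30
  cabin 4: 18 + 8 + 4 = 30
  cabin 5: 17 + 8 = 25
This matches the lower bound, so 5 is optimal.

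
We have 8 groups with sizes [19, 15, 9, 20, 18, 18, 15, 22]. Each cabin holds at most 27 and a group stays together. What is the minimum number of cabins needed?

Total = 22 + 20 + 19 + 18 + 18 + 15 + 15 + 9 = 136.
Lower bound: ⌈136/27⌉ = 6 cabins.
Also, 7 groups each exceed 27/2, and no two of those can share a cabin, so at least 7 cabins are needed.
A packing using 7 cabins:
  cabin 1: 22 = 22
  cabin 2: 20 = 20
  cabin 3: 19 = 19
  cabin 4: 18 + 9 = 27
  cabin 5: 18 = 18
  cabin 6: 15 = 15
  cabin 7: 15 = 15
This matches the lower bound, so 7 is optimal.

7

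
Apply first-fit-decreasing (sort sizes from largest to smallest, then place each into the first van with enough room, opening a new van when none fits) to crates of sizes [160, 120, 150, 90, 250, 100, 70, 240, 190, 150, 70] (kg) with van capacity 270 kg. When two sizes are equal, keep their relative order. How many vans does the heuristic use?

Sorted descending: 250, 240, 190, 160, 150, 150, 120, 100, 90, 70, 70.
  250 → van 1 (new)  [load 250/270]
  240 → van 2 (new)  [load 240/270]
  190 → van 3 (new)  [load 190/270]
  160 → van 4 (new)  [load 160/270]
  150 → van 5 (new)  [load 150/270]
  150 → van 6 (new)  [load 150/270]
  120 → van 5  [load 270/270]
  100 → van 4  [load 260/270]
  90 → van 6  [load 240/270]
  70 → van 3  [load 260/270]
  70 → van 7 (new)  [load 70/270]
7 vans opened.

7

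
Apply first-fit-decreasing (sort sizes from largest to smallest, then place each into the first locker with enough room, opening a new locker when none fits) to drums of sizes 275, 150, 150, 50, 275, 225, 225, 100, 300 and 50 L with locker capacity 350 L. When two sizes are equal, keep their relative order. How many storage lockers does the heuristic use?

Sorted descending: 300, 275, 275, 225, 225, 150, 150, 100, 50, 50.
  300 → locker 1 (new)  [load 300/350]
  275 → locker 2 (new)  [load 275/350]
  275 → locker 3 (new)  [load 275/350]
  225 → locker 4 (new)  [load 225/350]
  225 → locker 5 (new)  [load 225/350]
  150 → locker 6 (new)  [load 150/350]
  150 → locker 6  [load 300/350]
  100 → locker 4  [load 325/350]
  50 → locker 1  [load 350/350]
  50 → locker 2  [load 325/350]
6 storage lockers opened.

6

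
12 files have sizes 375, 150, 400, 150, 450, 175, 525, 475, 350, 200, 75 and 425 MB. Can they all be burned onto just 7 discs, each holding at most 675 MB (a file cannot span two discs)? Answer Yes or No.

Yes

A valid assignment using 7 discs:
  disc 1: 525 + 150 = 675
  disc 2: 475 + 200 = 675
  disc 3: 450 + 175 = 625
  disc 4: 425 + 150 + 75 = 650
  disc 5: 400 = 400
  disc 6: 375 = 375
  disc 7: 350 = 350
Every load is within 675 MB, so 7 discs suffice.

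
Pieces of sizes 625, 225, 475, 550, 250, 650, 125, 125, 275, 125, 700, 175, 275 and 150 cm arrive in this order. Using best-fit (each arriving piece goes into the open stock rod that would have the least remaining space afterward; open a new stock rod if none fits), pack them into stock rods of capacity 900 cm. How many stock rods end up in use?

6

  625 → stock rod 1 (new)  [load 625/900]
  225 → stock rod 1  [load 850/900]
  475 → stock rod 2 (new)  [load 475/900]
  550 → stock rod 3 (new)  [load 550/900]
  250 → stock rod 3  [load 800/900]
  650 → stock rod 4 (new)  [load 650/900]
  125 → stock rod 4  [load 775/900]
  125 → stock rod 4  [load 900/900]
  275 → stock rod 2  [load 750/900]
  125 → stock rod 2  [load 875/900]
  700 → stock rod 5 (new)  [load 700/900]
  175 → stock rod 5  [load 875/900]
  275 → stock rod 6 (new)  [load 275/900]
  150 → stock rod 6  [load 425/900]
6 stock rods opened.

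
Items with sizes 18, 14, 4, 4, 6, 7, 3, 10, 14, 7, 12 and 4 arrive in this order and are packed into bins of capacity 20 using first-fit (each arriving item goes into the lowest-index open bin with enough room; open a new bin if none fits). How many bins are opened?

  18 → bin 1 (new)  [load 18/20]
  14 → bin 2 (new)  [load 14/20]
  4 → bin 2  [load 18/20]
  4 → bin 3 (new)  [load 4/20]
  6 → bin 3  [load 10/20]
  7 → bin 3  [load 17/20]
  3 → bin 3  [load 20/20]
  10 → bin 4 (new)  [load 10/20]
  14 → bin 5 (new)  [load 14/20]
  7 → bin 4  [load 17/20]
  12 → bin 6 (new)  [load 12/20]
  4 → bin 5  [load 18/20]
6 bins opened.

6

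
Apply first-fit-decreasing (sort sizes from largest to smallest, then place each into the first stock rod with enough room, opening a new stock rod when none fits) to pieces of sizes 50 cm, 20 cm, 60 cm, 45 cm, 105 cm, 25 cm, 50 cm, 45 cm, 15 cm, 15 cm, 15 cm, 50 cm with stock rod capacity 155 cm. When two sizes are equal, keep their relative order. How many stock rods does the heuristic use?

4

Sorted descending: 105, 60, 50, 50, 50, 45, 45, 25, 20, 15, 15, 15.
  105 → stock rod 1 (new)  [load 105/155]
  60 → stock rod 2 (new)  [load 60/155]
  50 → stock rod 1  [load 155/155]
  50 → stock rod 2  [load 110/155]
  50 → stock rod 3 (new)  [load 50/155]
  45 → stock rod 2  [load 155/155]
  45 → stock rod 3  [load 95/155]
  25 → stock rod 3  [load 120/155]
  20 → stock rod 3  [load 140/155]
  15 → stock rod 3  [load 155/155]
  15 → stock rod 4 (new)  [load 15/155]
  15 → stock rod 4  [load 30/155]
4 stock rods opened.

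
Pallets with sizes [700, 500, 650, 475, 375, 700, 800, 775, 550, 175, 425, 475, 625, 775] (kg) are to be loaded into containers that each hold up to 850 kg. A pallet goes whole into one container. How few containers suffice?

Total = 800 + 775 + 775 + 700 + 700 + 650 + 625 + 550 + 500 + 475 + 475 + 425 + 375 + 175 = 8000 kg.
Lower bound: ⌈8000/850⌉ = 10 containers.
Also, 11 pallets each exceed 425 kg, and no two of those can share a container, so at least 11 containers are needed.
A packing using 12 containers:
  container 1: 800 = 800
  container 2: 775 = 775
  container 3: 775 = 775
  container 4: 700 = 700
  container 5: 700 = 700
  container 6: 650 + 175 = 825
  container 7: 625 = 625
  container 8: 550 = 550
  container 9: 500 = 500
  container 10: 475 + 375 = 850
  container 11: 475 = 475
  container 12: 425 = 425
No arrangement into 11 containers stays within capacity, so 12 is optimal.

12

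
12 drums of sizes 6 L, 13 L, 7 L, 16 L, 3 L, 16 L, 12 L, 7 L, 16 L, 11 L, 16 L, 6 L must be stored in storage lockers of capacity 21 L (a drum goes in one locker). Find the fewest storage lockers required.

Total = 16 + 16 + 16 + 16 + 13 + 12 + 11 + 7 + 7 + 6 + 6 + 3 = 129 L.
Lower bound: ⌈129/21⌉ = 7 storage lockers.
A packing using 8 storage lockers:
  locker 1: 16 + 3 = 19
  locker 2: 16 = 16
  locker 3: 16 = 16
  locker 4: 16 = 16
  locker 5: 13 + 7 = 20
  locker 6: 12 + 7 = 19
  locker 7: 11 + 6 = 17
  locker 8: 6 = 6
No arrangement into 7 storage lockers stays within capacity, so 8 is optimal.

8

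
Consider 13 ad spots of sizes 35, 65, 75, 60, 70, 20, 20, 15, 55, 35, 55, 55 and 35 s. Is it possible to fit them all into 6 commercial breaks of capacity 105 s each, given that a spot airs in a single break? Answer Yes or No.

No

Total = 595 s; ⌈595/105⌉ = 6.
7 ad spots each exceed half the capacity and cannot share a break, forcing at least 7 commercial breaks.
At least 7 commercial breaks are required, but only 6 are allowed.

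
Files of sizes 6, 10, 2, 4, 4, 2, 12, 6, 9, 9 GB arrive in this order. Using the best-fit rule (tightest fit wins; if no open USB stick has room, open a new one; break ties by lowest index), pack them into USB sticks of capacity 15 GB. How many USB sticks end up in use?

5

  6 → USB stick 1 (new)  [load 6/15]
  10 → USB stick 2 (new)  [load 10/15]
  2 → USB stick 2  [load 12/15]
  4 → USB stick 1  [load 10/15]
  4 → USB stick 1  [load 14/15]
  2 → USB stick 2  [load 14/15]
  12 → USB stick 3 (new)  [load 12/15]
  6 → USB stick 4 (new)  [load 6/15]
  9 → USB stick 4  [load 15/15]
  9 → USB stick 5 (new)  [load 9/15]
5 USB sticks opened.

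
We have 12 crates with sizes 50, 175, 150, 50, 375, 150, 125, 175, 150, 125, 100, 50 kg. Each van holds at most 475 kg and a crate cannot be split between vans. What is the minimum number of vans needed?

4

Total = 375 + 175 + 175 + 150 + 150 + 150 + 125 + 125 + 100 + 50 + 50 + 50 = 1675 kg.
Lower bound: ⌈1675/475⌉ = 4 vans.
A packing using 4 vans:
  van 1: 375 + 100 = 475
  van 2: 175 + 175 + 125 = 475
  van 3: 150 + 150 + 150 = 450
  van 4: 125 + 50 + 50 + 50 = 275
This matches the lower bound, so 4 is optimal.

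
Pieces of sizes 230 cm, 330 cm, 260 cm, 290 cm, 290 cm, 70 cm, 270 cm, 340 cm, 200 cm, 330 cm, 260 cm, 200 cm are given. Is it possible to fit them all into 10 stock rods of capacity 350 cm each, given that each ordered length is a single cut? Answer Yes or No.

Total = 3070 cm; ⌈3070/350⌉ = 9.
11 pieces each exceed half the capacity and cannot share a stock rod, forcing at least 11 stock rods.
At least 11 stock rods are required, but only 10 are allowed.

No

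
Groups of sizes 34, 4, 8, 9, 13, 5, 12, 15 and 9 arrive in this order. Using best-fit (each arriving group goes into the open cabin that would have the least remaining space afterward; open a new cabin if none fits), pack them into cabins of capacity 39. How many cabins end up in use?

  34 → cabin 1 (new)  [load 34/39]
  4 → cabin 1  [load 38/39]
  8 → cabin 2 (new)  [load 8/39]
  9 → cabin 2  [load 17/39]
  13 → cabin 2  [load 30/39]
  5 → cabin 2  [load 35/39]
  12 → cabin 3 (new)  [load 12/39]
  15 → cabin 3  [load 27/39]
  9 → cabin 3  [load 36/39]
3 cabins opened.

3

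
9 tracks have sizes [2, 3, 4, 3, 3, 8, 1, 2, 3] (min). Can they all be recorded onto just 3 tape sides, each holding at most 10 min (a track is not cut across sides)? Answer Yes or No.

A valid assignment using 3 tape sides:
  side 1: 8 + 2 = 10
  side 2: 4 + 3 + 3 = 10
  side 3: 3 + 3 + 2 + 1 = 9
Every load is within 10 min, so 3 tape sides suffice.

Yes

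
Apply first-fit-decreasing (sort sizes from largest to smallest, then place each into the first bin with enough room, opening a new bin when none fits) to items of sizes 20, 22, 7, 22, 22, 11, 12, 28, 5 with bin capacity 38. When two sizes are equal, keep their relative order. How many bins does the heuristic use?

5

Sorted descending: 28, 22, 22, 22, 20, 12, 11, 7, 5.
  28 → bin 1 (new)  [load 28/38]
  22 → bin 2 (new)  [load 22/38]
  22 → bin 3 (new)  [load 22/38]
  22 → bin 4 (new)  [load 22/38]
  20 → bin 5 (new)  [load 20/38]
  12 → bin 2  [load 34/38]
  11 → bin 3  [load 33/38]
  7 → bin 1  [load 35/38]
  5 → bin 3  [load 38/38]
5 bins opened.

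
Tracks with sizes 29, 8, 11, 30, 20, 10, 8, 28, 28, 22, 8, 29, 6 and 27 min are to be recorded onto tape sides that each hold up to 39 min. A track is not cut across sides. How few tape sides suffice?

Total = 30 + 29 + 29 + 28 + 28 + 27 + 22 + 20 + 11 + 10 + 8 + 8 + 8 + 6 = 264 min.
Lower bound: ⌈264/39⌉ = 7 tape sides.
Also, 8 tracks each exceed 39/2 min, and no two of those can share a side, so at least 8 tape sides are needed.
A packing using 8 tape sides:
  side 1: 30 + 8 = 38
  side 2: 29 + 10 = 39
  side 3: 29 + 8 = 37
  side 4: 28 + 11 = 39
  side 5: 28 + 8 = 36
  side 6: 27 + 6 = 33
  side 7: 22 = 22
  side 8: 20 = 20
This matches the lower bound, so 8 is optimal.

8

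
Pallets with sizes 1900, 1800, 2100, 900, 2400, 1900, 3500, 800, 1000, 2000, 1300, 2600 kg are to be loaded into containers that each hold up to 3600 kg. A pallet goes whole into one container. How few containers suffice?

Total = 3500 + 2600 + 2400 + 2100 + 2000 + 1900 + 1900 + 1800 + 1300 + 1000 + 900 + 800 = 22200 kg.
Lower bound: ⌈22200/3600⌉ = 7 containers.
A packing using 8 containers:
  container 1: 3500 = 3500
  container 2: 2600 + 1000 = 3600
  container 3: 2400 + 900 = 3300
  container 4: 2100 + 1300 = 3400
  container 5: 2000 + 800 = 2800
  container 6: 1900 = 1900
  container 7: 1900 = 1900
  container 8: 1800 = 1800
No arrangement into 7 containers stays within capacity, so 8 is optimal.

8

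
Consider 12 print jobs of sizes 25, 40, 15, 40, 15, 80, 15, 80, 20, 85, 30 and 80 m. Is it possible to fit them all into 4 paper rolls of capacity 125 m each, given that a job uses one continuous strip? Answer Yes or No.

No

Total = 525 m; ⌈525/125⌉ = 5.
At least 5 paper rolls are required, but only 4 are allowed.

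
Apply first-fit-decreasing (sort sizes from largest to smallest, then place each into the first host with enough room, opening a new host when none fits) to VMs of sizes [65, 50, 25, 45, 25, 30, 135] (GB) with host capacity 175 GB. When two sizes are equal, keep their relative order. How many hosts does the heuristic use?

Sorted descending: 135, 65, 50, 45, 30, 25, 25.
  135 → host 1 (new)  [load 135/175]
  65 → host 2 (new)  [load 65/175]
  50 → host 2  [load 115/175]
  45 → host 2  [load 160/175]
  30 → host 1  [load 165/175]
  25 → host 3 (new)  [load 25/175]
  25 → host 3  [load 50/175]
3 hosts opened.

3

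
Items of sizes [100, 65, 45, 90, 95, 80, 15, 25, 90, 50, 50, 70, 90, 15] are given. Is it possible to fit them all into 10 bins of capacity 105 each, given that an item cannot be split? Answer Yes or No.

A valid assignment using 10 bins:
  bin 1: 100 = 100
  bin 2: 95 = 95
  bin 3: 90 + 15 = 105
  bin 4: 90 + 15 = 105
  bin 5: 90 = 90
  bin 6: 80 + 25 = 105
  bin 7: 70 = 70
  bin 8: 65 = 65
  bin 9: 50 + 50 = 100
  bin 10: 45 = 45
Every load is within 105, so 10 bins suffice.

Yes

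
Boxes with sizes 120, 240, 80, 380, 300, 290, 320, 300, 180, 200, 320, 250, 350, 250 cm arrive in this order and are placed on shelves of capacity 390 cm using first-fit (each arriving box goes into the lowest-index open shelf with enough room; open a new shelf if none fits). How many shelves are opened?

  120 → shelf 1 (new)  [load 120/390]
  240 → shelf 1  [load 360/390]
  80 → shelf 2 (new)  [load 80/390]
  380 → shelf 3 (new)  [load 380/390]
  300 → shelf 2  [load 380/390]
  290 → shelf 4 (new)  [load 290/390]
  320 → shelf 5 (new)  [load 320/390]
  300 → shelf 6 (new)  [load 300/390]
  180 → shelf 7 (new)  [load 180/390]
  200 → shelf 7  [load 380/390]
  320 → shelf 8 (new)  [load 320/390]
  250 → shelf 9 (new)  [load 250/390]
  350 → shelf 10 (new)  [load 350/390]
  250 → shelf 11 (new)  [load 250/390]
11 shelves opened.

11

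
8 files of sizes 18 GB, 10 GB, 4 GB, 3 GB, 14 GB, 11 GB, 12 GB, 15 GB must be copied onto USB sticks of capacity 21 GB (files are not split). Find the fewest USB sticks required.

Total = 18 + 15 + 14 + 12 + 11 + 10 + 4 + 3 = 87 GB.
Lower bound: ⌈87/21⌉ = 5 USB sticks.
A packing using 5 USB sticks:
  USB stick 1: 18 + 3 = 21
  USB stick 2: 15 + 4 = 19
  USB stick 3: 14 = 14
  USB stick 4: 12 = 12
  USB stick 5: 11 + 10 = 21
This matches the lower bound, so 5 is optimal.

5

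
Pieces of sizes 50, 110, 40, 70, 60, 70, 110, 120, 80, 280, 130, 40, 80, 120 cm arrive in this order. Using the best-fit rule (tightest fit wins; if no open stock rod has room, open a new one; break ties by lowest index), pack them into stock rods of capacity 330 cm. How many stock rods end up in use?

  50 → stock rod 1 (new)  [load 50/330]
  110 → stock rod 1  [load 160/330]
  40 → stock rod 1  [load 200/330]
  70 → stock rod 1  [load 270/330]
  60 → stock rod 1  [load 330/330]
  70 → stock rod 2 (new)  [load 70/330]
  110 → stock rod 2  [load 180/330]
  120 → stock rod 2  [load 300/330]
  80 → stock rod 3 (new)  [load 80/330]
  280 → stock rod 4 (new)  [load 280/330]
  130 → stock rod 3  [load 210/330]
  40 → stock rod 4  [load 320/330]
  80 → stock rod 3  [load 290/330]
  120 → stock rod 5 (new)  [load 120/330]
5 stock rods opened.

5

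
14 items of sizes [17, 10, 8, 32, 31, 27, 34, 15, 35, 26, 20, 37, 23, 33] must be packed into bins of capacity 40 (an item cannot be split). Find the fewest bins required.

Total = 37 + 35 + 34 + 33 + 32 + 31 + 27 + 26 + 23 + 20 + 17 + 15 + 10 + 8 = 348.
Lower bound: ⌈348/40⌉ = 9 bins.
A packing using 10 bins:
  bin 1: 37 = 37
  bin 2: 35 = 35
  bin 3: 34 = 34
  bin 4: 33 = 33
  bin 5: 32 + 8 = 40
  bin 6: 31 = 31
  bin 7: 27 + 10 = 37
  bin 8: 26 = 26
  bin 9: 23 + 17 = 40
  bin 10: 20 + 15 = 35
No arrangement into 9 bins stays within capacity, so 10 is optimal.

10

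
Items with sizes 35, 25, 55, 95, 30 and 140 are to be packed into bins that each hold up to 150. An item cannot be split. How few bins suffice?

3

Total = 140 + 95 + 55 + 35 + 30 + 25 = 380.
Lower bound: ⌈380/150⌉ = 3 bins.
A packing using 3 bins:
  bin 1: 140 = 140
  bin 2: 95 + 55 = 150
  bin 3: 35 + 30 + 25 = 90
This matches the lower bound, so 3 is optimal.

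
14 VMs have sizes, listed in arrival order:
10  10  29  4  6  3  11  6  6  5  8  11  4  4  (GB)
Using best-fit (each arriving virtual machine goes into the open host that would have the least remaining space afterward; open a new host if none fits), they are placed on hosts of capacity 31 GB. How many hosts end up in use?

4

  10 → host 1 (new)  [load 10/31]
  10 → host 1  [load 20/31]
  29 → host 2 (new)  [load 29/31]
  4 → host 1  [load 24/31]
  6 → host 1  [load 30/31]
  3 → host 3 (new)  [load 3/31]
  11 → host 3  [load 14/31]
  6 → host 3  [load 20/31]
  6 → host 3  [load 26/31]
  5 → host 3  [load 31/31]
  8 → host 4 (new)  [load 8/31]
  11 → host 4  [load 19/31]
  4 → host 4  [load 23/31]
  4 → host 4  [load 27/31]
4 hosts opened.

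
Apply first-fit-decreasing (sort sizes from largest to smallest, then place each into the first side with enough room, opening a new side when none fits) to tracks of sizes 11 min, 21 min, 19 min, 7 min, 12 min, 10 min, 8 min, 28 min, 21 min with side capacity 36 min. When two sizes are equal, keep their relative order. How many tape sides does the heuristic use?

Sorted descending: 28, 21, 21, 19, 12, 11, 10, 8, 7.
  28 → side 1 (new)  [load 28/36]
  21 → side 2 (new)  [load 21/36]
  21 → side 3 (new)  [load 21/36]
  19 → side 4 (new)  [load 19/36]
  12 → side 2  [load 33/36]
  11 → side 3  [load 32/36]
  10 → side 4  [load 29/36]
  8 → side 1  [load 36/36]
  7 → side 4  [load 36/36]
4 tape sides opened.

4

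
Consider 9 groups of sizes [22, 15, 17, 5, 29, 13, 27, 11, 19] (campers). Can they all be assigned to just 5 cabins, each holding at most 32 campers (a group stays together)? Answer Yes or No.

Total = 158 campers; ⌈158/32⌉ = 5.
The bound of 5 does not rule out 5, but exhaustive search shows no assignment into 5 cabins of capacity 32 campers exists — the minimum is 6.

No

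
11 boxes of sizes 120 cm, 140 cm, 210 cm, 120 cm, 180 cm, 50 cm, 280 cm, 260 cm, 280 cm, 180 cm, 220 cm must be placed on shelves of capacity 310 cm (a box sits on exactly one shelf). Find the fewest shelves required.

Total = 280 + 280 + 260 + 220 + 210 + 180 + 180 + 140 + 120 + 120 + 50 = 2040 cm.
Lower bound: ⌈2040/310⌉ = 7 shelves.
A packing using 8 shelves:
  shelf 1: 280 = 280
  shelf 2: 280 = 280
  shelf 3: 260 + 50 = 310
  shelf 4: 220 = 220
  shelf 5: 210 = 210
  shelf 6: 180 + 120 = 300
  shelf 7: 180 + 120 = 300
  shelf 8: 140 = 140
No arrangement into 7 shelves stays within capacity, so 8 is optimal.

8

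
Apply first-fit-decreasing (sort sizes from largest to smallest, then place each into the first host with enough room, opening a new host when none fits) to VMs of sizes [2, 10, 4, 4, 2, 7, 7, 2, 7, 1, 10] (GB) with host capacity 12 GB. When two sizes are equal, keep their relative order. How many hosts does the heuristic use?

5

Sorted descending: 10, 10, 7, 7, 7, 4, 4, 2, 2, 2, 1.
  10 → host 1 (new)  [load 10/12]
  10 → host 2 (new)  [load 10/12]
  7 → host 3 (new)  [load 7/12]
  7 → host 4 (new)  [load 7/12]
  7 → host 5 (new)  [load 7/12]
  4 → host 3  [load 11/12]
  4 → host 4  [load 11/12]
  2 → host 1  [load 12/12]
  2 → host 2  [load 12/12]
  2 → host 5  [load 9/12]
  1 → host 3  [load 12/12]
5 hosts opened.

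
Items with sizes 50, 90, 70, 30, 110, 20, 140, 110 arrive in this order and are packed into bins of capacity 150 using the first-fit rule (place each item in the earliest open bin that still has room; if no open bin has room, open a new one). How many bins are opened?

  50 → bin 1 (new)  [load 50/150]
  90 → bin 1  [load 140/150]
  70 → bin 2 (new)  [load 70/150]
  30 → bin 2  [load 100/150]
  110 → bin 3 (new)  [load 110/150]
  20 → bin 2  [load 120/150]
  140 → bin 4 (new)  [load 140/150]
  110 → bin 5 (new)  [load 110/150]
5 bins opened.

5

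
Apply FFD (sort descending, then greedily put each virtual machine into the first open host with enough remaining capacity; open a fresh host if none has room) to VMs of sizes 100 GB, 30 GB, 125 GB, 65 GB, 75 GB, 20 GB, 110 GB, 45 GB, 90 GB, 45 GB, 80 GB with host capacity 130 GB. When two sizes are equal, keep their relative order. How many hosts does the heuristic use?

7

Sorted descending: 125, 110, 100, 90, 80, 75, 65, 45, 45, 30, 20.
  125 → host 1 (new)  [load 125/130]
  110 → host 2 (new)  [load 110/130]
  100 → host 3 (new)  [load 100/130]
  90 → host 4 (new)  [load 90/130]
  80 → host 5 (new)  [load 80/130]
  75 → host 6 (new)  [load 75/130]
  65 → host 7 (new)  [load 65/130]
  45 → host 5  [load 125/130]
  45 → host 6  [load 120/130]
  30 → host 3  [load 130/130]
  20 → host 2  [load 130/130]
7 hosts opened.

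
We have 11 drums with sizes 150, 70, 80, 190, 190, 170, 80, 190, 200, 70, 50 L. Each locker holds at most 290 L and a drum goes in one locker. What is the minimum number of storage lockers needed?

Total = 200 + 190 + 190 + 190 + 170 + 150 + 80 + 80 + 70 + 70 + 50 = 1440 L.
Lower bound: ⌈1440/290⌉ = 5 storage lockers.
Also, 6 drums each exceed 145 L, and no two of those can share a locker, so at least 6 storage lockers are needed.
A packing using 6 storage lockers:
  locker 1: 200 + 80 = 280
  locker 2: 190 + 80 = 270
  locker 3: 190 + 70 = 260
  locker 4: 190 + 70 = 260
  locker 5: 170 + 50 = 220
  locker 6: 150 = 150
This matches the lower bound, so 6 is optimal.

6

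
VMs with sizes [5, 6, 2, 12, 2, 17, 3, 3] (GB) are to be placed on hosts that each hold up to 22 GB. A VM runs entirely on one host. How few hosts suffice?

Total = 17 + 12 + 6 + 5 + 3 + 3 + 2 + 2 = 50 GB.
Lower bound: ⌈50/22⌉ = 3 hosts.
A packing using 3 hosts:
  host 1: 17 + 5 = 22
  host 2: 12 + 6 + 3 = 21
  host 3: 3 + 2 + 2 = 7
This matches the lower bound, so 3 is optimal.

3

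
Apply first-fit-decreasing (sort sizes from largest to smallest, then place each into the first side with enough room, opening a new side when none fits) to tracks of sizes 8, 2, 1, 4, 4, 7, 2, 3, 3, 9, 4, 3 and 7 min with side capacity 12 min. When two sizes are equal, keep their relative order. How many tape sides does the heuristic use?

5

Sorted descending: 9, 8, 7, 7, 4, 4, 4, 3, 3, 3, 2, 2, 1.
  9 → side 1 (new)  [load 9/12]
  8 → side 2 (new)  [load 8/12]
  7 → side 3 (new)  [load 7/12]
  7 → side 4 (new)  [load 7/12]
  4 → side 2  [load 12/12]
  4 → side 3  [load 11/12]
  4 → side 4  [load 11/12]
  3 → side 1  [load 12/12]
  3 → side 5 (new)  [load 3/12]
  3 → side 5  [load 6/12]
  2 → side 5  [load 8/12]
  2 → side 5  [load 10/12]
  1 → side 3  [load 12/12]
5 tape sides opened.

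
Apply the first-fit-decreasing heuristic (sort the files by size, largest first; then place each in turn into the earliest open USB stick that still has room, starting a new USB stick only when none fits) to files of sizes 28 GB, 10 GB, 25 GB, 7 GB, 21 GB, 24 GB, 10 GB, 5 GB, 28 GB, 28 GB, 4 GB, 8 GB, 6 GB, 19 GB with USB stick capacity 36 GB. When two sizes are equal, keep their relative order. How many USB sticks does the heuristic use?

Sorted descending: 28, 28, 28, 25, 24, 21, 19, 10, 10, 8, 7, 6, 5, 4.
  28 → USB stick 1 (new)  [load 28/36]
  28 → USB stick 2 (new)  [load 28/36]
  28 → USB stick 3 (new)  [load 28/36]
  25 → USB stick 4 (new)  [load 25/36]
  24 → USB stick 5 (new)  [load 24/36]
  21 → USB stick 6 (new)  [load 21/36]
  19 → USB stick 7 (new)  [load 19/36]
  10 → USB stick 4  [load 35/36]
  10 → USB stick 5  [load 34/36]
  8 → USB stick 1  [load 36/36]
  7 → USB stick 2  [load 35/36]
  6 → USB stick 3  [load 34/36]
  5 → USB stick 6  [load 26/36]
  4 → USB stick 6  [load 30/36]
7 USB sticks opened.

7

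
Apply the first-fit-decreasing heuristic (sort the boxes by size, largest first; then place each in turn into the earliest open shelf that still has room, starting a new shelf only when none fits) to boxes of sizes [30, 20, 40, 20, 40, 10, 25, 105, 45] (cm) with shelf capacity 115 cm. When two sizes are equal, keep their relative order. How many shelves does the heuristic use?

Sorted descending: 105, 45, 40, 40, 30, 25, 20, 20, 10.
  105 → shelf 1 (new)  [load 105/115]
  45 → shelf 2 (new)  [load 45/115]
  40 → shelf 2  [load 85/115]
  40 → shelf 3 (new)  [load 40/115]
  30 → shelf 2  [load 115/115]
  25 → shelf 3  [load 65/115]
  20 → shelf 3  [load 85/115]
  20 → shelf 3  [load 105/115]
  10 → shelf 1  [load 115/115]
3 shelves opened.

3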